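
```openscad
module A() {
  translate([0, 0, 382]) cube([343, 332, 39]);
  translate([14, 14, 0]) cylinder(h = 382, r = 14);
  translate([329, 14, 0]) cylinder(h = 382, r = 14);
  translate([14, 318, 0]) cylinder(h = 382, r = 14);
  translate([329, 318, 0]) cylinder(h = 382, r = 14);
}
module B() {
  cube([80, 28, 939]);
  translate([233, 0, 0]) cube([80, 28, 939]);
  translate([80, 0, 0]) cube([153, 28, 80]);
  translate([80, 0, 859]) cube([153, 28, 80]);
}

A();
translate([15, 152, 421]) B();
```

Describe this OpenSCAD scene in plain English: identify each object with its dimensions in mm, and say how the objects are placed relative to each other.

A is a four-legged stool. The seat is a 343×332×39 mm slab whose top surface is at z = 421 mm; four round legs, each 28 mm in diameter, run from the floor (z = 0) to the underside of the seat, each leg's axis is inset half a diameter from the nearest pair of seat edges (so the leg's bounding box is flush with the corner).

B is a picture frame with a 153×779 mm rectangular opening (x by z) and a uniform 80 mm border on every side. Frame depth is 28 mm along y. It is built from two vertical stiles running the full outside height and two horizontal rails spanning the gap between the stiles.

The picture frame is on top of the stool, centred.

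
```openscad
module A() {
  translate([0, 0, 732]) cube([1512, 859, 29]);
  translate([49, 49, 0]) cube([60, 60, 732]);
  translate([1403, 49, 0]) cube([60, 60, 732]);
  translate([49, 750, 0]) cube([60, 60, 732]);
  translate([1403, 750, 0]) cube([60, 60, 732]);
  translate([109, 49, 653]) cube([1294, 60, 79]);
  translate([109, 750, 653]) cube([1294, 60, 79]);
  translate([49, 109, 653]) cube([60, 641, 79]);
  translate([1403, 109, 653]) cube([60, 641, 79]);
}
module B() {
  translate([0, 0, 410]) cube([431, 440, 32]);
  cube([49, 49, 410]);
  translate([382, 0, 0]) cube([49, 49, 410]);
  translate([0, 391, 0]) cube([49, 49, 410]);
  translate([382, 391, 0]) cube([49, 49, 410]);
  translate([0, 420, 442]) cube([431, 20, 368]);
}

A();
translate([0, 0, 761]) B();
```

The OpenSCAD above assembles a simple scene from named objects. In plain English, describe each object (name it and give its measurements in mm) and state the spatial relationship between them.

A is a rectangular dining table. The top is 1512×859×29 mm with its upper surface at z = 761 mm. It stands on four 60×60 mm square legs, each inset 49 mm from the nearest pair of top edges, running from the floor to the underside of the top. Four apron rails, 60 mm thick and 79 mm tall, run between adjacent legs with their top edges flush with the underside of the top and their outer faces flush with the legs' outer faces.

B is a chair: 431×440 mm seat, 32 mm thick, top at z = 442 mm, on four 49 mm square corner legs flush with the seat edges. A 20 mm thick backrest slab spans the full seat width, extending 368 mm above the seat top, its back face flush with the seat's +y edge.

The chair is on top of the table.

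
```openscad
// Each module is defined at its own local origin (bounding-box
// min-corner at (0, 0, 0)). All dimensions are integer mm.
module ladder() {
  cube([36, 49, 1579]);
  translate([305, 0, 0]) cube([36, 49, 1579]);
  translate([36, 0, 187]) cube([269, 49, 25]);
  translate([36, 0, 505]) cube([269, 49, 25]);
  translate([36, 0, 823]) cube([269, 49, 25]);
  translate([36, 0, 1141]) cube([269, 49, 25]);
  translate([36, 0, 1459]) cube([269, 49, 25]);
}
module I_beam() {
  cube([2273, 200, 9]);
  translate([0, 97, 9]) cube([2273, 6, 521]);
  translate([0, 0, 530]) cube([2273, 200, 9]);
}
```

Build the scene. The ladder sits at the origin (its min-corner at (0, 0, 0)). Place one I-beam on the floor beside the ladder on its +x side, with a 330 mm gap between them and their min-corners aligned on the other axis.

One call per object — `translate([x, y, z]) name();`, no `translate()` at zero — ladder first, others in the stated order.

ladder();
translate([671, 0, 0]) I_beam();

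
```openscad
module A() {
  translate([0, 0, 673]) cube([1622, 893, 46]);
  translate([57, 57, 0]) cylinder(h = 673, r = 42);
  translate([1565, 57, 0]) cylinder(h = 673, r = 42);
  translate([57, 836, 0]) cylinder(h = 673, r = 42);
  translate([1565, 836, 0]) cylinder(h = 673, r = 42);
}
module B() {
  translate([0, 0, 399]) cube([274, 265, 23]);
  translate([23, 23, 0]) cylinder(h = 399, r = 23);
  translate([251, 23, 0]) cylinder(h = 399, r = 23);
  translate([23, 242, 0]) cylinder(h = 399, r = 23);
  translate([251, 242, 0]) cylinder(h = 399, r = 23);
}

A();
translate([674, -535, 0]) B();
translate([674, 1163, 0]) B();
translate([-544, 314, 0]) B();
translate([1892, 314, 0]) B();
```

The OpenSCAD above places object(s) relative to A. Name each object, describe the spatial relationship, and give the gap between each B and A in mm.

A is a table. B is a stool. Four stools sit around the table at the −y, +y, −x, +x sides. The gap between each stool and the table is 270 mm.

Each stool's nearest face is 270 mm from the table's bounding box.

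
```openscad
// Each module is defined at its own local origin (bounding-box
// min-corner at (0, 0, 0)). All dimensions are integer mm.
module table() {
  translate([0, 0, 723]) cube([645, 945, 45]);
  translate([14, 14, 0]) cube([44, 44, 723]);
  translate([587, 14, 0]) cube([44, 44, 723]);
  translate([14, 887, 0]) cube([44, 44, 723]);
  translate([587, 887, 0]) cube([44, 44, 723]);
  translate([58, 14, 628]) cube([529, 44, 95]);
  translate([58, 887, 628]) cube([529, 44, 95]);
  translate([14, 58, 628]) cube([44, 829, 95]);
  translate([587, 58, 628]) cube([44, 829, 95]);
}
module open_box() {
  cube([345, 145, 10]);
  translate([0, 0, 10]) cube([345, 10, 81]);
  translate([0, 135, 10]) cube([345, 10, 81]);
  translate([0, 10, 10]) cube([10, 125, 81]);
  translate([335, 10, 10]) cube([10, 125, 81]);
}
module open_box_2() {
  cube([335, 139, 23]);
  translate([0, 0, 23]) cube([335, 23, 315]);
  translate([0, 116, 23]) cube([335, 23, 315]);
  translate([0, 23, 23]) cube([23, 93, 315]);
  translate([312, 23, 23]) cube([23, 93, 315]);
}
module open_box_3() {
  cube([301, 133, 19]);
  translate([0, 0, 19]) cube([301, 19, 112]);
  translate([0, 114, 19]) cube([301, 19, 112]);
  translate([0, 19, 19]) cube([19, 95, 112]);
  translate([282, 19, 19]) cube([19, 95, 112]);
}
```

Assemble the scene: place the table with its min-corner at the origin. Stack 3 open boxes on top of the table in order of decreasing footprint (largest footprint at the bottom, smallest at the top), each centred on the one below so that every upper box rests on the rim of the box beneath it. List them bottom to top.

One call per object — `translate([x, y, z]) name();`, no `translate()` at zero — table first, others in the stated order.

table();
translate([150, 400, 768]) open_box();
translate([155, 403, 859]) open_box_2();
translate([172, 406, 1197]) open_box_3();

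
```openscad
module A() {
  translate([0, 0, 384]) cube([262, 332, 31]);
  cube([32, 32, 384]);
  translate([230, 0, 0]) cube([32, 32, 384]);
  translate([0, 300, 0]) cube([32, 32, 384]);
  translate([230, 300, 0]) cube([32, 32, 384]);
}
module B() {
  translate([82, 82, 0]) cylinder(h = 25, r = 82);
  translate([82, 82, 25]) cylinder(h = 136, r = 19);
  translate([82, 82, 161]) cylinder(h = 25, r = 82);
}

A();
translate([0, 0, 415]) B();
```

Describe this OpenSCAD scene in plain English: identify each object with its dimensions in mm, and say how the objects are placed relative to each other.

A is a four-legged stool. The seat is 262×332 mm, 31 mm thick, top at z = 415 mm. It stands on four square legs, each 32×32 mm in cross-section, from z = 0 to the seat underside, each flush with a corner of the seat.

B is a spool: two coaxial disc flanges of radius 82 mm and thickness 25 mm, joined by a core cylinder of radius 19 mm and height 136 mm. The lower flange rests on z = 0 and the three cylinders share a vertical axis.

The spool is on top of the stool.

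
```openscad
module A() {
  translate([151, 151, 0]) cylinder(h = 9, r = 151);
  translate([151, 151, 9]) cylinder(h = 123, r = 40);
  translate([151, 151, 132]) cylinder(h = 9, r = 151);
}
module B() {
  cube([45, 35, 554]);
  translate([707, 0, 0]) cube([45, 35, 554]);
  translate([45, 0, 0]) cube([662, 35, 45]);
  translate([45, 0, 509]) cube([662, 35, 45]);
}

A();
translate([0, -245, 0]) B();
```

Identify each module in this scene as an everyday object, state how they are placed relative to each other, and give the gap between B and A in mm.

The picture frame's nearest face is 210 mm from the spool's −y face.

A is a spool. B is a picture frame. The picture frame is on the floor beside the spool on its −y side. The gap between the picture frame and the spool is 210 mm.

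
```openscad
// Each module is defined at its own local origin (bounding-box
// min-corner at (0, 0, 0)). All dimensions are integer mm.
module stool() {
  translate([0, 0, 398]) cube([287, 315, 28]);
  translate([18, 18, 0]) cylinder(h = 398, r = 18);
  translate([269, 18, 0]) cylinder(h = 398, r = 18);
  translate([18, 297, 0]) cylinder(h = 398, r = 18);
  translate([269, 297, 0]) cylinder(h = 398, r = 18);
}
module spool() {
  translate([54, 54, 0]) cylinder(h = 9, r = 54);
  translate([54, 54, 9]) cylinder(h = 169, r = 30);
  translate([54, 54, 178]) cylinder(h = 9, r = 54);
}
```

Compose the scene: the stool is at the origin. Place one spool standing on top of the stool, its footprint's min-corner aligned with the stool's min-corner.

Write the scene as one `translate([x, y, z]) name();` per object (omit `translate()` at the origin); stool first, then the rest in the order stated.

stool();
translate([0, 0, 426]) spool();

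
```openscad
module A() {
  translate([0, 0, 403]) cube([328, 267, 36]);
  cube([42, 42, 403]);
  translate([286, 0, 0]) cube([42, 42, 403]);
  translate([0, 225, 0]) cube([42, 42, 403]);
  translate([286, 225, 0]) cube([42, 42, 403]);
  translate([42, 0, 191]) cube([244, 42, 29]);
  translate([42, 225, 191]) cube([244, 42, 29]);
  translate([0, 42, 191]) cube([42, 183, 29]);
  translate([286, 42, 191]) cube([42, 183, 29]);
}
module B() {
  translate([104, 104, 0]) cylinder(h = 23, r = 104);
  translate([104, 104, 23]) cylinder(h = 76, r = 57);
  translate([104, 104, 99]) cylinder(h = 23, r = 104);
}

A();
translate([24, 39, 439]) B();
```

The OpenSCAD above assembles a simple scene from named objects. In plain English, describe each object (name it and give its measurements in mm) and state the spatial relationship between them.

A is a four-legged stool. The seat is 328×267 mm, 36 mm thick, top at z = 439 mm. It stands on four square legs, each 42×42 mm in cross-section, from z = 0 to the seat underside, each flush with a corner of the seat. Four stretchers, 42 mm wide and 29 mm tall, connect adjacent legs with their undersides at z = 191 mm, each running between the inner faces of the legs it joins and aligned with the legs' outer faces on the other axis.

B is a spool: two coaxial disc flanges of radius 104 mm and thickness 23 mm, joined by a core cylinder of radius 57 mm and height 76 mm. The lower flange rests on z = 0 and the three cylinders share a vertical axis.

The spool is on top of the stool.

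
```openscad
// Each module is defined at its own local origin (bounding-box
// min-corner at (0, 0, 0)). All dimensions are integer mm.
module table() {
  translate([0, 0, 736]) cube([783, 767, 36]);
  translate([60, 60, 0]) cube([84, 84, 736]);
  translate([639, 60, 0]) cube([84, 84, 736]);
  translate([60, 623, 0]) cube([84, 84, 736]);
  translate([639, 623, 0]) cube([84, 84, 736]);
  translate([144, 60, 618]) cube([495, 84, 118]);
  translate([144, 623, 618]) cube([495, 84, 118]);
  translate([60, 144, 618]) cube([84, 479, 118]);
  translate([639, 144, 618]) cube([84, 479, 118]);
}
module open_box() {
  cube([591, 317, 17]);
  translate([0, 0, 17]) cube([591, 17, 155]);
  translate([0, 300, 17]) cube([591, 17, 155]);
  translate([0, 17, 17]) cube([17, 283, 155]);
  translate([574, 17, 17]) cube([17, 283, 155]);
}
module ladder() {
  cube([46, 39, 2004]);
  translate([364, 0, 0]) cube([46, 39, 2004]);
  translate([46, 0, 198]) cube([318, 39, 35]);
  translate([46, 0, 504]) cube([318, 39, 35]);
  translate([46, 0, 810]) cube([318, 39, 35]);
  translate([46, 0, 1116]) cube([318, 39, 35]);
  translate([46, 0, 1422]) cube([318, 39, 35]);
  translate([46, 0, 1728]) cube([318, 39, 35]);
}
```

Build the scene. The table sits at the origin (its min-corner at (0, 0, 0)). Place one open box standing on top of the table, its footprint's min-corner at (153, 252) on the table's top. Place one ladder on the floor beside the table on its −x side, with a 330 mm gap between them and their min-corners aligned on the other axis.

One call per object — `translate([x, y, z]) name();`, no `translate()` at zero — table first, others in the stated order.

table();
translate([153, 252, 772]) open_box();
translate([-740, 0, 0]) ladder();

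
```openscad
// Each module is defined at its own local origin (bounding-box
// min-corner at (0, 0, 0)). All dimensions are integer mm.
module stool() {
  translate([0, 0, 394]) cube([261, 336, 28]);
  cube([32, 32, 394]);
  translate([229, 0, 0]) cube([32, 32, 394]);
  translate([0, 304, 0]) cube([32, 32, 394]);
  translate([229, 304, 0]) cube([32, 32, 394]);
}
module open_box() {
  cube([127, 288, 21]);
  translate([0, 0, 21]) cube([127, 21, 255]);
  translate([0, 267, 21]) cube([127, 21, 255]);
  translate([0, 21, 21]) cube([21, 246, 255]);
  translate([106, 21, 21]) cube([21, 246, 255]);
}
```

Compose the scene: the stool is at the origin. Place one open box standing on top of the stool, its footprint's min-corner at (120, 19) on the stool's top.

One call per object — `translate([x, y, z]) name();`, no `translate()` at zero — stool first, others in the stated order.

stool();
translate([120, 19, 422]) open_box();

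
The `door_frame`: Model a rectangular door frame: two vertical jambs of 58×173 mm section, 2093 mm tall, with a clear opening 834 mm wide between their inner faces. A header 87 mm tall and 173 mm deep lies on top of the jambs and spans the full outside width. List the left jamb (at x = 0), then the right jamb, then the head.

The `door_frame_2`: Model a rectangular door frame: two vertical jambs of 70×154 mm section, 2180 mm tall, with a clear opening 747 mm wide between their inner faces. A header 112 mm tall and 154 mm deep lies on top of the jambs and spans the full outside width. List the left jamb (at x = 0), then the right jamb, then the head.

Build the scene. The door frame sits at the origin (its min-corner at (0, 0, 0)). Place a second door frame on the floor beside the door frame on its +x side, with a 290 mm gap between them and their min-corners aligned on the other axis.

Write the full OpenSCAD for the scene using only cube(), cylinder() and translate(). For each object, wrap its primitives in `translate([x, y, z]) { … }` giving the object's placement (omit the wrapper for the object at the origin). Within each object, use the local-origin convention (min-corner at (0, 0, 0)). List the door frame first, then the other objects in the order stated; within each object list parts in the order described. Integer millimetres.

cube([58, 173, 2093]);
translate([892, 0, 0]) cube([58, 173, 2093]);
translate([0, 0, 2093]) cube([950, 173, 87]);
translate([1240, 0, 0]) {
  cube([70, 154, 2180]);
  translate([817, 0, 0]) cube([70, 154, 2180]);
  translate([0, 0, 2180]) cube([887, 154, 112]);
}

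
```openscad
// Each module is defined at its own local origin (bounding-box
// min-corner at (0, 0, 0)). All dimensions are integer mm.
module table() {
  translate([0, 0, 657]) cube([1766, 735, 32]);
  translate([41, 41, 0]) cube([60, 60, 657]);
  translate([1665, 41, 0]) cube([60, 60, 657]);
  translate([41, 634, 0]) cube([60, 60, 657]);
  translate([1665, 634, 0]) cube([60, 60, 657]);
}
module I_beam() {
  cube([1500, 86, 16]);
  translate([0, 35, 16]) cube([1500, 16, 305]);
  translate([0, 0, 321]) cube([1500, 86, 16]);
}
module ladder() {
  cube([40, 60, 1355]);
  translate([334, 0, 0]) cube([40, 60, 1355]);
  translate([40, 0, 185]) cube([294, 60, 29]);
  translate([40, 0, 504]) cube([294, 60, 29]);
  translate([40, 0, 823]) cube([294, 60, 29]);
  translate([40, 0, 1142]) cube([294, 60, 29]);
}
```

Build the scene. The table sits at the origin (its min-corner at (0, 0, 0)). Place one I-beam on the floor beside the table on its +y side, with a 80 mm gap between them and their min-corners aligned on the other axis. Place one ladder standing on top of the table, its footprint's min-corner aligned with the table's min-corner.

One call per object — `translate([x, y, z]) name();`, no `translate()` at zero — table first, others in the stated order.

table();
translate([0, 815, 0]) I_beam();
translate([0, 0, 689]) ladder();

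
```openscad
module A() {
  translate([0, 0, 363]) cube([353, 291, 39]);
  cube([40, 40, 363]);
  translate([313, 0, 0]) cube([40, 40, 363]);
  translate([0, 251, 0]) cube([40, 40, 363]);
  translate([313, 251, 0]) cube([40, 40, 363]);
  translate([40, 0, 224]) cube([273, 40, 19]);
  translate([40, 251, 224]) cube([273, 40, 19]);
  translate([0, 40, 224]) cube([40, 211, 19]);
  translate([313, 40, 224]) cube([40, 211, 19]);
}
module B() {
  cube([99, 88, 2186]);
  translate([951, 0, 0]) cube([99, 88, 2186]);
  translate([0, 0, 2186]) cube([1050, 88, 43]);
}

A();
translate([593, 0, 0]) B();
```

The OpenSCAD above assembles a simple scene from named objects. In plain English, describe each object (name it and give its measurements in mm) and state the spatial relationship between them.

A is a four-legged stool. The seat is 353×291 mm, 39 mm thick, top at z = 402 mm. It stands on four square legs, each 40×40 mm in cross-section, from z = 0 to the seat underside, each flush with a corner of the seat. Four stretchers, 40 mm wide and 19 mm tall, connect adjacent legs with their undersides at z = 224 mm, each running between the inner faces of the legs it joins and aligned with the legs' outer faces on the other axis.

B is a door frame. The clear opening is 852 mm wide and 2186 mm high. Two 99 mm wide jambs, 88 mm deep, stand either side of the opening from the floor to the top of the opening. A 43 mm thick head sits across the top of both jambs, spanning the full outside width of the frame.

The door frame is on the floor beside the stool on its +x side.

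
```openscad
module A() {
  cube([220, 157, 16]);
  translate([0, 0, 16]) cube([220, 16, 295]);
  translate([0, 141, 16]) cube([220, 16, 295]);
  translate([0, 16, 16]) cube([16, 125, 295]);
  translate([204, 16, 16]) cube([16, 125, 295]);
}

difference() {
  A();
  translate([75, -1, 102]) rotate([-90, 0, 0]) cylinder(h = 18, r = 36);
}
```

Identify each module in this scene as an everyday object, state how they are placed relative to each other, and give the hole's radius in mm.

A is an open box. The open box has a circular hole through its front wall. The hole's radius is 36 mm.

The subtracted cylinder has r = 36 mm.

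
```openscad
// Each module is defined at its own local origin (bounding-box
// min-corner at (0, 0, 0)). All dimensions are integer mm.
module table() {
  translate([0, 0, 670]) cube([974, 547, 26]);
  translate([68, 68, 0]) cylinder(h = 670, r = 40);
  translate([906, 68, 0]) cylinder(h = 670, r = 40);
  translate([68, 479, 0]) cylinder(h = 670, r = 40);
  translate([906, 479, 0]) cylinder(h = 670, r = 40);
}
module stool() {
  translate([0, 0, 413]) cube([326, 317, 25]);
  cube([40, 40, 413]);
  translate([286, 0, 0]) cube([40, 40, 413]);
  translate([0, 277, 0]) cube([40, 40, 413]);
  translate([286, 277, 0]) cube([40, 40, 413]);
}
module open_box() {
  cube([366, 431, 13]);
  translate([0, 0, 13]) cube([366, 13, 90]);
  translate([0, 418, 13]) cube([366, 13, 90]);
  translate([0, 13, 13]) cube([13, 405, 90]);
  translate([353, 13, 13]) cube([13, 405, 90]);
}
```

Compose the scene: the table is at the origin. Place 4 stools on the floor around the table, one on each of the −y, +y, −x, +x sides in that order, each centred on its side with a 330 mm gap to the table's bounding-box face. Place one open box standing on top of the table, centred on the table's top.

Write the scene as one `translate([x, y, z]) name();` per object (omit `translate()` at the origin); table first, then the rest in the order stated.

table();
translate([324, -647, 0]) stool();
translate([324, 877, 0]) stool();
translate([-656, 115, 0]) stool();
translate([1304, 115, 0]) stool();
translate([304, 58, 696]) open_box();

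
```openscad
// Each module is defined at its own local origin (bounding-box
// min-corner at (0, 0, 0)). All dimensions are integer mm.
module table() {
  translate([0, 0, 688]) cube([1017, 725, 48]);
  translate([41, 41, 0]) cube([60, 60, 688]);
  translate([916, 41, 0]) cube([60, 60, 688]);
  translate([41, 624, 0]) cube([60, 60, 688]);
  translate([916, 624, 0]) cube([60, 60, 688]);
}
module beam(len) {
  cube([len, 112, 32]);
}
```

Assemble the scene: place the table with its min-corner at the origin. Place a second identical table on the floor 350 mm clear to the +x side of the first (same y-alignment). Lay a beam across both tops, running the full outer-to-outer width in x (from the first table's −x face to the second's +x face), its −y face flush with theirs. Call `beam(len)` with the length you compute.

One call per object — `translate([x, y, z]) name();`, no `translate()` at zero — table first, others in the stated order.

table();
translate([1367, 0, 0]) table();
translate([0, 0, 736]) beam(2384);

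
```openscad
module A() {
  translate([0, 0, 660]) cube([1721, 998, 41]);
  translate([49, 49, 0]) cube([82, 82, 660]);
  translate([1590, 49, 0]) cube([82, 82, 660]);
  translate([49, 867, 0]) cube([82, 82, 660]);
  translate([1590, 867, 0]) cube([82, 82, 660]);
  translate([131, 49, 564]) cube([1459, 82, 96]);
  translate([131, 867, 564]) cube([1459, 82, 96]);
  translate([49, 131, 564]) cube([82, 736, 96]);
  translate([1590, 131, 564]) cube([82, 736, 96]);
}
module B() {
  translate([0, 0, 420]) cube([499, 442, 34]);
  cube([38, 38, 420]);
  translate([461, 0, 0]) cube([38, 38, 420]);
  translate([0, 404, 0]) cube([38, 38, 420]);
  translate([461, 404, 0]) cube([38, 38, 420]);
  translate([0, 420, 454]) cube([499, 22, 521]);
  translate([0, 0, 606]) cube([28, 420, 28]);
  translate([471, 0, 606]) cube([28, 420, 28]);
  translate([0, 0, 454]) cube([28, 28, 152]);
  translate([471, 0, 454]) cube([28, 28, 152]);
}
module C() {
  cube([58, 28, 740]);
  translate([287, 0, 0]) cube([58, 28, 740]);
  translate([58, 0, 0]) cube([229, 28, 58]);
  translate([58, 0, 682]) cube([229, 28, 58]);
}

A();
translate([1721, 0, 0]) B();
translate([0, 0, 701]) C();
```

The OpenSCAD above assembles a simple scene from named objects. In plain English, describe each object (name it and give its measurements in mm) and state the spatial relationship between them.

A is a table with a 1721×998 mm rectangular top, 41 mm thick, top surface at z = 701 mm, supported by four 82×82 mm square legs, each inset 49 mm from the nearest pair of top edges, running from the floor. Four apron rails, 82 mm thick and 96 mm tall, run between adjacent legs with their top edges flush with the underside of the top and their outer faces flush with the legs' outer faces.

B is a chair: 499×442 mm seat, 34 mm thick, top at z = 454 mm, on four 38 mm square corner legs flush with the seat edges. A 22 mm thick backrest slab spans the full seat width, extending 521 mm above the seat top, its back face flush with the seat's +y edge. Two armrests of 28×28 mm section run along each side from the seat's front edge to the front of the backrest, top faces 180 mm above the seat top and outer faces flush with the seat's x-edges; a 28×28 mm post under the front of each armrest stands on the seat at the front corner.

C is a rectangular picture frame lying in the x–z plane (depth along y). The opening is 229 mm wide (x) by 624 mm tall (z), surrounded by a border 58 mm wide on all four sides. The frame is 28 mm deep and is made of two full-height vertical stiles with two horizontal rails fitted between them.

The chair is against the table's +x side, with their −y faces flush. The picture frame is on top of the table.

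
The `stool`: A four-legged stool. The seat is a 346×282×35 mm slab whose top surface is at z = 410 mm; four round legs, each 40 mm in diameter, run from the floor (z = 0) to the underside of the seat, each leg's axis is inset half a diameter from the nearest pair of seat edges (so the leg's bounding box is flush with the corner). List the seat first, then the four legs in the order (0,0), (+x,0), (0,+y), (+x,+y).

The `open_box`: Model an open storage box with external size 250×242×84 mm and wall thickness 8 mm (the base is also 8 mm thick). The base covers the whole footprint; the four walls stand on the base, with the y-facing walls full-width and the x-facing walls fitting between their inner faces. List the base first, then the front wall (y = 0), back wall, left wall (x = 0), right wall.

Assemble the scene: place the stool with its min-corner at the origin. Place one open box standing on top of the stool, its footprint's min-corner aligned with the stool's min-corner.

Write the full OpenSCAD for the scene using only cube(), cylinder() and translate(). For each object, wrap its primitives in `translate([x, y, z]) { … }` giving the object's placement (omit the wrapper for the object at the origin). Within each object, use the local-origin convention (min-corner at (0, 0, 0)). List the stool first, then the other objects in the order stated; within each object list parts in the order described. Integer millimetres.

translate([0, 0, 375]) cube([346, 282, 35]);
translate([20, 20, 0]) cylinder(h = 375, r = 20);
translate([326, 20, 0]) cylinder(h = 375, r = 20);
translate([20, 262, 0]) cylinder(h = 375, r = 20);
translate([326, 262, 0]) cylinder(h = 375, r = 20);
translate([0, 0, 410]) {
  cube([250, 242, 8]);
  translate([0, 0, 8]) cube([250, 8, 76]);
  translate([0, 234, 8]) cube([250, 8, 76]);
  translate([0, 8, 8]) cube([8, 226, 76]);
  translate([242, 8, 8]) cube([8, 226, 76]);
}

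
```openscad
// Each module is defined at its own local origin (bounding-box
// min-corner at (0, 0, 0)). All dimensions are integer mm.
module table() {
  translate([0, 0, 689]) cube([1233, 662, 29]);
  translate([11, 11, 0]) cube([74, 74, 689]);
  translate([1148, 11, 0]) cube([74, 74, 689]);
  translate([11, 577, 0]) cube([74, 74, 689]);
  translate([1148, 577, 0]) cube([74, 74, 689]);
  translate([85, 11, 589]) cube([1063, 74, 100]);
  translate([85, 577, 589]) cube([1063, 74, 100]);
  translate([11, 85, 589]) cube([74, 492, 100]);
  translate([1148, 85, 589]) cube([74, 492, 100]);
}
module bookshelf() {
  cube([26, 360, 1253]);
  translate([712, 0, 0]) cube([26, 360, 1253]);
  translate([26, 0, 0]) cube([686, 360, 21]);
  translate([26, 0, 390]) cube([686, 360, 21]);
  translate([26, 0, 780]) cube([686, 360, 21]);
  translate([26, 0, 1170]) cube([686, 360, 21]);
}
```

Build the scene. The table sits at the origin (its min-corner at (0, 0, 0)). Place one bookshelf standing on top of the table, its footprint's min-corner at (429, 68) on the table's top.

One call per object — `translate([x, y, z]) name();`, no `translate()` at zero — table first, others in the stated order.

table();
translate([429, 68, 718]) bookshelf();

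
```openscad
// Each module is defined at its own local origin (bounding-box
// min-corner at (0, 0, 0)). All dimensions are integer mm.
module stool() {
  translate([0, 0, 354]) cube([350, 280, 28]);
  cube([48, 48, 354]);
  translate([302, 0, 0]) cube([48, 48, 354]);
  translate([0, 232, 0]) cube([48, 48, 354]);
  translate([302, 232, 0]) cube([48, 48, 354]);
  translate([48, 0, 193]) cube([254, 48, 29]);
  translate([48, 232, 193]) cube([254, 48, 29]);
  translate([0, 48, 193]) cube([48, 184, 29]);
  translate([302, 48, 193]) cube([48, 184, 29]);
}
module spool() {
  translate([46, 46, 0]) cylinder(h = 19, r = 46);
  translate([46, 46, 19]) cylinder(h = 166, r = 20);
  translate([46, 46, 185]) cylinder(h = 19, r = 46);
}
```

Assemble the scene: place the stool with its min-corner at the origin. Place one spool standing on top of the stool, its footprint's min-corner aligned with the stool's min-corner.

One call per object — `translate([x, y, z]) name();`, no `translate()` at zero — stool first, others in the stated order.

stool();
translate([0, 0, 382]) spool();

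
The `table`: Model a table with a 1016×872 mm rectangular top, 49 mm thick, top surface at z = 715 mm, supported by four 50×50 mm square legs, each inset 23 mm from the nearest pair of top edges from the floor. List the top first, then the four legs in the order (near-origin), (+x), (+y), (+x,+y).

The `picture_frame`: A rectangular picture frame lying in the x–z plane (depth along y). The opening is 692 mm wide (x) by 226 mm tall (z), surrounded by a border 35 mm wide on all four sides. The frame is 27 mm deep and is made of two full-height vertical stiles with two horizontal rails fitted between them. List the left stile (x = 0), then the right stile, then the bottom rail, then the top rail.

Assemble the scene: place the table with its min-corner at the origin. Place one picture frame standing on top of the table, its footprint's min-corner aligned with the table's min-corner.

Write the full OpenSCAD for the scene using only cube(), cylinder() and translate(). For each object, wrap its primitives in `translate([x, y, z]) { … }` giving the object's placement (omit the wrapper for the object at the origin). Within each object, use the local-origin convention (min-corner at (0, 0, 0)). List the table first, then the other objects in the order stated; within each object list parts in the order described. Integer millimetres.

translate([0, 0, 666]) cube([1016, 872, 49]);
translate([23, 23, 0]) cube([50, 50, 666]);
translate([943, 23, 0]) cube([50, 50, 666]);
translate([23, 799, 0]) cube([50, 50, 666]);
translate([943, 799, 0]) cube([50, 50, 666]);
translate([0, 0, 715]) {
  cube([35, 27, 296]);
  translate([727, 0, 0]) cube([35, 27, 296]);
  translate([35, 0, 0]) cube([692, 27, 35]);
  translate([35, 0, 261]) cube([692, 27, 35]);
}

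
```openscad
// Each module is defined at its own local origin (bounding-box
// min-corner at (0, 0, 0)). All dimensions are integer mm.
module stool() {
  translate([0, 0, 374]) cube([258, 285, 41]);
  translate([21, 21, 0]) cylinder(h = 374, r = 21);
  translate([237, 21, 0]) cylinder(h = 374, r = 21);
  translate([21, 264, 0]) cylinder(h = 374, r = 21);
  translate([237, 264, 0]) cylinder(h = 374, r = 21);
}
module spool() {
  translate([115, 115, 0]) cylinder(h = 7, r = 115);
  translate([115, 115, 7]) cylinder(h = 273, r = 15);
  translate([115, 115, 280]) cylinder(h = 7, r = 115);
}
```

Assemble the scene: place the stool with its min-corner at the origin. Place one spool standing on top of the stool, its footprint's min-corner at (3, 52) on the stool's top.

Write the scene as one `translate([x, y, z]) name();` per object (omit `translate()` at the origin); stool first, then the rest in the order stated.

stool();
translate([3, 52, 415]) spool();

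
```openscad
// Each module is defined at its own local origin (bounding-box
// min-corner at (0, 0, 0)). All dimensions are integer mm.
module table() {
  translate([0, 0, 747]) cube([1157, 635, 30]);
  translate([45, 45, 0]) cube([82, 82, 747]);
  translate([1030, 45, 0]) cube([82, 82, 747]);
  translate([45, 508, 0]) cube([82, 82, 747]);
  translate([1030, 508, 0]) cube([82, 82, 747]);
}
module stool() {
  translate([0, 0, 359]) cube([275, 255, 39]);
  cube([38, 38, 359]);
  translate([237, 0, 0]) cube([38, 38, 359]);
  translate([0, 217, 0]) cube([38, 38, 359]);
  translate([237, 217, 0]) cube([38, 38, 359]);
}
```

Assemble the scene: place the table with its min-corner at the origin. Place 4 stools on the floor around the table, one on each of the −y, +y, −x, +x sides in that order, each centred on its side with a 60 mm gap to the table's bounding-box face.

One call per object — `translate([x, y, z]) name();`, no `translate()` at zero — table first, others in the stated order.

table();
translate([441, -315, 0]) stool();
translate([441, 695, 0]) stool();
translate([-335, 190, 0]) stool();
translate([1217, 190, 0]) stool();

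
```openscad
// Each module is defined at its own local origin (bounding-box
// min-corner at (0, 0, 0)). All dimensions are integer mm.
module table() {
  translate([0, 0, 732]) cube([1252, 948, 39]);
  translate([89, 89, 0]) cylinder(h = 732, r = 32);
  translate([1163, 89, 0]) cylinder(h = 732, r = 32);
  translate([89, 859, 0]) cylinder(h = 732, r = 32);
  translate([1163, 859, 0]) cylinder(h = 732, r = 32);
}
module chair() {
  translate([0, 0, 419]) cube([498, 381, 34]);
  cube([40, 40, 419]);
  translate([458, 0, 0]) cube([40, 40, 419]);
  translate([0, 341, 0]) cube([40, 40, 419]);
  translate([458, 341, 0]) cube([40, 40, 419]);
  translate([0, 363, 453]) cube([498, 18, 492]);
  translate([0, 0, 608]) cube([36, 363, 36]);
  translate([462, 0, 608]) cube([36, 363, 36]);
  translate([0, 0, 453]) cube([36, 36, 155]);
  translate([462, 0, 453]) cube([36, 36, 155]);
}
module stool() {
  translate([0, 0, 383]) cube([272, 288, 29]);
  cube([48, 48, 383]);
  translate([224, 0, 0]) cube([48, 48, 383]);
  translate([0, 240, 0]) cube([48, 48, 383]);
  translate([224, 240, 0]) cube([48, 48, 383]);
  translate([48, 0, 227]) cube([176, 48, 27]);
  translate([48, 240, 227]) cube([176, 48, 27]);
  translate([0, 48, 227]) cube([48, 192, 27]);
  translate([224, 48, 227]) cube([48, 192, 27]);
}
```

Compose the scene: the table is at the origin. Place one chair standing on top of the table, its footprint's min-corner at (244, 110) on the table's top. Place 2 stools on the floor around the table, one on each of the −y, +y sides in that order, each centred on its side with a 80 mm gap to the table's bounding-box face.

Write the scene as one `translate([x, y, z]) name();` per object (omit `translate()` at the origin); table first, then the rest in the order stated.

table();
translate([244, 110, 771]) chair();
translate([490, -368, 0]) stool();
translate([490, 1028, 0]) stool();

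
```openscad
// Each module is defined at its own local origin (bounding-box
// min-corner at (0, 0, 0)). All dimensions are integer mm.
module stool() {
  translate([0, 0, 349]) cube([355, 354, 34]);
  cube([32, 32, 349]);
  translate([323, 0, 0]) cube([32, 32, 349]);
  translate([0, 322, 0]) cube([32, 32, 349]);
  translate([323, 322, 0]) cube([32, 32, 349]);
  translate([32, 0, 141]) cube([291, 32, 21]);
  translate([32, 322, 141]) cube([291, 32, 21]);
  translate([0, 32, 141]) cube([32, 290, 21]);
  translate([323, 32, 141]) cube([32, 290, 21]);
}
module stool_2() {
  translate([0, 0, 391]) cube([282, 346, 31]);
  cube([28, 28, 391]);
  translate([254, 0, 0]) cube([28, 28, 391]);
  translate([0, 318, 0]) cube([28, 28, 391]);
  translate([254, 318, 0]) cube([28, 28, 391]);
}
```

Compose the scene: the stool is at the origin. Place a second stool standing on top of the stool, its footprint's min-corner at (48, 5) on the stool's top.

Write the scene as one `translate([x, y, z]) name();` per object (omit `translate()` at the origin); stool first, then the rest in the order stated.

stool();
translate([48, 5, 383]) stool_2();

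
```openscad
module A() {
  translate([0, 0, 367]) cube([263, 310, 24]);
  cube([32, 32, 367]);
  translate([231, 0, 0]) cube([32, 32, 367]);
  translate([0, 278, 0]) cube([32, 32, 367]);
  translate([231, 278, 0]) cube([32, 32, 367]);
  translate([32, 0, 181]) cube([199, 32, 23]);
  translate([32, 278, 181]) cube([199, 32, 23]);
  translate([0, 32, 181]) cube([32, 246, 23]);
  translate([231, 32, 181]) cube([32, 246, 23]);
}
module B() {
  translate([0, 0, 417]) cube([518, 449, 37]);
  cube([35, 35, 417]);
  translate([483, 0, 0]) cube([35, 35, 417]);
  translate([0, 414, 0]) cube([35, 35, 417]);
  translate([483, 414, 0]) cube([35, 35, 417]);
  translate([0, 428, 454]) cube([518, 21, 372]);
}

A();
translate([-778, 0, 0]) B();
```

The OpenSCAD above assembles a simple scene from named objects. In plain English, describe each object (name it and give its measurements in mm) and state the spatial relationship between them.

A is a simple wooden stool: a rectangular seat 263 mm (x) by 310 mm (y), 24 mm thick, top face at z = 391 mm, on four square legs, each 32×32 mm in cross-section. The legs rest on z = 0, each flush with a corner of the seat. Four stretchers, 32 mm wide and 23 mm tall, connect adjacent legs with their undersides at z = 181 mm, each running between the inner faces of the legs it joins and aligned with the legs' outer faces on the other axis.

B is a chair. The seat is a 518×449×37 mm slab with its top at z = 454 mm, on four 35×35 mm corner legs (flush with the seat edges, standing on z = 0). A flat backrest 21 mm thick, 372 mm tall, spans the full seat width and rises from the seat top along its +y edge, rear face flush with the rear of the seat.

The chair is on the floor beside the stool on its −x side.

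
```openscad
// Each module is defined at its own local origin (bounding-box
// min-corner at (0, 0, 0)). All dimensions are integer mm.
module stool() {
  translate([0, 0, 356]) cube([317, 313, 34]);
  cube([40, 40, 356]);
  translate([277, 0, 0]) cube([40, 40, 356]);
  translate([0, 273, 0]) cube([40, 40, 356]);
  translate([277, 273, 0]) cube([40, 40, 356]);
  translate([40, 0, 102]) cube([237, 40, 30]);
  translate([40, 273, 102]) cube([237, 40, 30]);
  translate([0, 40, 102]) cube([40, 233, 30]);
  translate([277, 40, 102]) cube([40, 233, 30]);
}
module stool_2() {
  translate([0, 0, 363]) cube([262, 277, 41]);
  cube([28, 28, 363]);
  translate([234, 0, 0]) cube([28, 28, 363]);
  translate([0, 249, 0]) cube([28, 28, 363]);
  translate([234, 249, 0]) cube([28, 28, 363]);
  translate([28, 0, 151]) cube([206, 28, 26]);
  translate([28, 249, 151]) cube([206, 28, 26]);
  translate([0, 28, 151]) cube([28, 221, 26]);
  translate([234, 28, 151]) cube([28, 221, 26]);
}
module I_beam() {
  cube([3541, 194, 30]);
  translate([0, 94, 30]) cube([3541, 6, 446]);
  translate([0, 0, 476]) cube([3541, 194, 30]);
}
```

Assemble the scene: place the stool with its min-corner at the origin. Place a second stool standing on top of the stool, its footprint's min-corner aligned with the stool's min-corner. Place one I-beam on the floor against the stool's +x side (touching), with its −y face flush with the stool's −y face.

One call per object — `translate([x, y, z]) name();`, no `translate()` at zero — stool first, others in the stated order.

stool();
translate([0, 0, 390]) stool_2();
translate([317, 0, 0]) I_beam();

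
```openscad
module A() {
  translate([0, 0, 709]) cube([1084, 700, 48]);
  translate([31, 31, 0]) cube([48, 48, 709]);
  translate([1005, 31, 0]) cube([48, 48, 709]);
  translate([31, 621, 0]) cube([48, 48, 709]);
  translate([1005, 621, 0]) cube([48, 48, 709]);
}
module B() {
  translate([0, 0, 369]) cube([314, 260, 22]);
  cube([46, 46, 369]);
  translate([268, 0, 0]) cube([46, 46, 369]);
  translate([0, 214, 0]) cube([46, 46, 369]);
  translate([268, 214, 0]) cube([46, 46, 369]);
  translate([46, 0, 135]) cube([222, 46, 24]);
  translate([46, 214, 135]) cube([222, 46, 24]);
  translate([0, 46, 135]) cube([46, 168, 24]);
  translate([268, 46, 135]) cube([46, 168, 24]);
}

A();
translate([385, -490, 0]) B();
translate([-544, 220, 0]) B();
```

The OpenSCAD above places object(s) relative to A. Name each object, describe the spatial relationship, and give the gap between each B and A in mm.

A is a table. B is a stool. Two stools sit around the table at the −y, −x sides. The gap between each stool and the table is 230 mm.

Each stool's nearest face is 230 mm from the table's bounding box.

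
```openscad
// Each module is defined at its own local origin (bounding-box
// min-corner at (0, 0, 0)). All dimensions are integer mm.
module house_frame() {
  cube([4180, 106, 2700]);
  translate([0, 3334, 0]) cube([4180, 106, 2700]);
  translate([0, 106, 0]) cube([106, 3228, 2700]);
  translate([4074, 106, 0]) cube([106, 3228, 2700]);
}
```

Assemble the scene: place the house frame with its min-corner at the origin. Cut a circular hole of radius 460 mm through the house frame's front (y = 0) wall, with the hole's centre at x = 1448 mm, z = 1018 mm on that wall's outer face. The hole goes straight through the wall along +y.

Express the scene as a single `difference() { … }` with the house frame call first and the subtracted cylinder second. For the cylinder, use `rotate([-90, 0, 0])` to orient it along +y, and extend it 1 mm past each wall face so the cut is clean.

difference() {
  house_frame();
  translate([1448, -1, 1018]) rotate([-90, 0, 0]) cylinder(h = 108, r = 460);
}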